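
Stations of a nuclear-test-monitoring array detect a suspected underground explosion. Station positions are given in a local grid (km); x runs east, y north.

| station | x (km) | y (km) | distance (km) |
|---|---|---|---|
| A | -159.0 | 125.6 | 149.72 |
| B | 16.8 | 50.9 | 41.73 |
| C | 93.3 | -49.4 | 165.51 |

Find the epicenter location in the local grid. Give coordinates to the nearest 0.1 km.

Circle about each station: (x + 159.0)² + (y − 125.6)² = 149.72²; (x − 16.8)² + (y − 50.9)² = 41.73²; (x − 93.3)² + (y + 49.4)² = 165.51².
Subtracting pairs of circle equations eliminates x²+y² and gives linear equations (the radical axes):
351.6 x − 149.4 y = -17508.62
504.6 x − 350.0 y = -34888.59
Solving the 2×2 system: x ≈ -19.2, y ≈ 72.0 km.
Check against A (with the unrounded x, y): √((x + 159.0)²+(y − 125.6)²) = 149.72 ≈ 149.72 km. ✓

x ≈ -19.2 km, y ≈ 72.0 km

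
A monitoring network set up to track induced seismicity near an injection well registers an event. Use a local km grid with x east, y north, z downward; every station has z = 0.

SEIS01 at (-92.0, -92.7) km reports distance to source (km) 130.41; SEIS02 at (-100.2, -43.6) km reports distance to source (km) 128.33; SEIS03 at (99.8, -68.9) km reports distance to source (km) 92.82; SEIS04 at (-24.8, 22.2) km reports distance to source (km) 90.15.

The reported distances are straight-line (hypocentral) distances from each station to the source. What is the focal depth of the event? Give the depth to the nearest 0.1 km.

depth ≈ 41.9 km

Each station gives a sphere (x−x_i)² + (y−y_i)² + z² = d_i² (stations at z=0).
Subtracting the SEIS01 sphere from SEIS02 and SEIS03: z² cancels, leaving linear equations in x and y:
-16.4 x + 98.2 y = -4578.11
383.6 x + 47.6 y = 6041.18
Solving: x ≈ 21.096, y ≈ -43.097 km (keep extra digits for the depth step; rounded: 21.1, -43.1).
Then from the SEIS01 sphere: z² = 130.41² − (x + 92.0)² − (y + 92.7)² with x = 21.096, y = -43.097, so z ≈ 41.900 ≈ 41.9 km.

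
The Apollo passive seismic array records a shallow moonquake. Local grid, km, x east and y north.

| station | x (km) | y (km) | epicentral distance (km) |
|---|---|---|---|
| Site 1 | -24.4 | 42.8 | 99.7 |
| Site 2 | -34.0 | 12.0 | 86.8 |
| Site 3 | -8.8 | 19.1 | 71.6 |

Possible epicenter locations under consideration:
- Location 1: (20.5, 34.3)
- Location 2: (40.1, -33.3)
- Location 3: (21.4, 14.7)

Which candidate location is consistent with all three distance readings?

For each candidate, compare |candidate − station| to the reported distance:
Location 1: residuals Site 1 54.0, Site 2 27.9, Site 3 38.6 → max 54.0 km
Location 2: residuals Site 1 0.1, Site 2 0.0, Site 3 0.1 → max 0.1 km
Location 3: residuals Site 1 46.0, Site 2 31.3, Site 3 41.1 → max 46.0 km
Only Location 2 has all residuals ≈ 0.

Location 2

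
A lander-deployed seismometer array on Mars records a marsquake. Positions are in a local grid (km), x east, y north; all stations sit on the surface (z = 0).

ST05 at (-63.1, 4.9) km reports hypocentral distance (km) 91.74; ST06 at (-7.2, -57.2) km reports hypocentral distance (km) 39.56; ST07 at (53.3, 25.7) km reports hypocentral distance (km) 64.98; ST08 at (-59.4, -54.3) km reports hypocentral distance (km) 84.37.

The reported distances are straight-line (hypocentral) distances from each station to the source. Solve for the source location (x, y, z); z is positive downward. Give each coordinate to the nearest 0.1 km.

(21.3, -30.5, 6.3)

Each station gives a sphere (x−x_i)² + (y−y_i)² + z² = d_i² (stations at z=0).
Subtracting the ST05 sphere from ST06 and ST07: z² cancels, leaving linear equations in x and y:
111.8 x − 124.2 y = 6169.29
232.8 x + 41.6 y = 3689.59
Solving: x ≈ 21.299, y ≈ -30.500 km (keep extra digits for the depth step; rounded: 21.3, -30.5).
Then from the ST05 sphere: z² = 91.74² − (x + 63.1)² − (y − 4.9)² with x = 21.299, y = -30.500, so z ≈ 6.315 ≈ 6.3 km.
Check against ST08 (with the unrounded solution): distance 84.37 ≈ 84.37 km. ✓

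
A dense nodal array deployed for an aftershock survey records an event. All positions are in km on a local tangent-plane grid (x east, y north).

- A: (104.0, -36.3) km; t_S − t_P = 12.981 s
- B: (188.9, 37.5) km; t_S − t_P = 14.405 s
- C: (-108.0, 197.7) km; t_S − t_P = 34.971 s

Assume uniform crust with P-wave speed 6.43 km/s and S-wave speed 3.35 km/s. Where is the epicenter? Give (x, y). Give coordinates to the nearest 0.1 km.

Distance from S−P lag: d = Δt · v_P v_S / (v_P − v_S) = Δt · (6.43·3.35)/(6.43−3.35) ≈ 6.9937·Δt.
So d_A = 90.78, d_B = 100.74, d_C = 244.58 km.
Circle about each station: (x − 104.0)² + (y + 36.3)² = 90.78²; (x − 188.9)² + (y − 37.5)² = 100.74²; (x + 108.0)² + (y − 197.7)² = 244.58².
Subtracting the A equation from the B and C equations removes the quadratic terms:
169.8 x + 147.6 y = 23048.23
-424.0 x + 468.0 y = -12962.77
Solving the 2×2 system: x ≈ 89.4, y ≈ 53.3 km.
Check against A (with the unrounded x, y): √((x − 104.0)²+(y + 36.3)²) = 90.78 ≈ 90.78 km. ✓

89.4 km east, 53.3 km north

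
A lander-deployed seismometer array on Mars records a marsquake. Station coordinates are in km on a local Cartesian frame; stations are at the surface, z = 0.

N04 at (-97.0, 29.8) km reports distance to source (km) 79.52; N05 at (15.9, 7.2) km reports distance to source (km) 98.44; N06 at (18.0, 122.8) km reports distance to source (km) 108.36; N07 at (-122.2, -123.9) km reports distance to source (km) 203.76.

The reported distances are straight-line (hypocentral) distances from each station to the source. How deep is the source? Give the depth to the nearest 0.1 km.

z ≈ 56.0 km

Each station gives a sphere (x−x_i)² + (y−y_i)² + z² = d_i² (stations at z=0).
Subtracting the N04 sphere from N05 and N06: z² cancels, leaving linear equations in x and y:
225.8 x − 45.2 y = -13359.39
230.0 x + 186.0 y = -311.66
Solving: x ≈ -47.694, y ≈ 57.301 km (keep extra digits for the depth step; rounded: -47.7, 57.3).
Then from the N04 sphere: z² = 79.52² − (x + 97.0)² − (y − 29.8)² with x = -47.694, y = 57.301, so z ≈ 56.000 ≈ 56.0 km.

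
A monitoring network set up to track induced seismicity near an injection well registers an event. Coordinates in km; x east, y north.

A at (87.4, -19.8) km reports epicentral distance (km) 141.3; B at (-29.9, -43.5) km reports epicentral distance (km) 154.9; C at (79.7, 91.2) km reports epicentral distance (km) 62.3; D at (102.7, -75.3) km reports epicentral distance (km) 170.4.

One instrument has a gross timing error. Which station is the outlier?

D

Solve using three stations at a time. Using A, B, C (subtract circle equations pairwise → linear system) gives (x, y) ≈ (18.6, 103.6).
Distances from that point to each station vs reported:
  A: calculated 141.3 vs reported 141.3 → residual 0.0 km
  B: calculated 154.9 vs reported 154.9 → residual 0.0 km
  C: calculated 62.4 vs reported 62.3 → residual 0.1 km
  D: calculated 197.7 vs reported 170.4 → residual 27.3 km
A, B, C are mutually consistent (residuals ≈ 0); D is off by 27.3 km.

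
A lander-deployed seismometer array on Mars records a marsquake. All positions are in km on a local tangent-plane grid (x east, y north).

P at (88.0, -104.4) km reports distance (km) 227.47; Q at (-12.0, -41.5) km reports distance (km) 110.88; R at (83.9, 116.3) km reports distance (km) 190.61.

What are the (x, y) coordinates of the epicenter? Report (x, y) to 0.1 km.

-89.7 km east, 37.6 km north

Circle about each station: (x − 88.0)² + (y + 104.4)² = 227.47²; (x + 12.0)² + (y + 41.5)² = 110.88²; (x − 83.9)² + (y − 116.3)² = 190.61².
Subtracting the P equation from the Q and R equations removes the quadratic terms:
-200.0 x + 125.8 y = 22671.12
-8.2 x + 441.4 y = 17331.97
Solving the 2×2 system: x ≈ -89.7, y ≈ 37.6 km.
Check against P (with the unrounded x, y): √((x − 88.0)²+(y + 104.4)²) = 227.47 ≈ 227.47 km. ✓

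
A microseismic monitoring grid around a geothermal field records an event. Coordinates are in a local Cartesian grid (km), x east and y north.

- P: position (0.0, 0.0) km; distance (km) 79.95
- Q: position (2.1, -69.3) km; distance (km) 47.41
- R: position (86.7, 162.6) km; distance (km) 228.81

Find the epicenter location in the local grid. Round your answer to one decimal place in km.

49.1 km east, -63.1 km north

Circle about each station: x² + y² = 79.95²; (x − 2.1)² + (y + 69.3)² = 47.41²; (x − 86.7)² + (y − 162.6)² = 228.81².
Subtracting the P equation from the Q and R equations removes the quadratic terms:
4.2 x − 138.6 y = 8951.19
173.4 x + 325.2 y = -12006.36
Solving the 2×2 system: x ≈ 49.1, y ≈ -63.1 km.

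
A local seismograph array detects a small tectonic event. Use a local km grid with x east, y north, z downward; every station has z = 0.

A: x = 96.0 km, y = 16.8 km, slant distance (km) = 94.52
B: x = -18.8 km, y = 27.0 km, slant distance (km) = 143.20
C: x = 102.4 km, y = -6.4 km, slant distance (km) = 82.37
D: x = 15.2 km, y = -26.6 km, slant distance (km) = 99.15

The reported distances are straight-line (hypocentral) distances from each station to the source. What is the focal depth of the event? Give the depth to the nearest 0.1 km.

Each station gives a sphere (x−x_i)² + (y−y_i)² + z² = d_i² (stations at z=0).
Subtracting the A sphere from B and C: z² cancels, leaving linear equations in x and y:
-229.6 x + 20.4 y = -19988.01
12.8 x − 46.4 y = 3177.69
Solving: x ≈ 83.005, y ≈ -45.587 km (keep extra digits for the depth step; rounded: 83.0, -45.6).
Then from the A sphere: z² = 94.52² − (x − 96.0)² − (y − 16.8)² with x = 83.005, y = -45.587, so z ≈ 69.807 ≈ 69.8 km.

z ≈ 69.8 km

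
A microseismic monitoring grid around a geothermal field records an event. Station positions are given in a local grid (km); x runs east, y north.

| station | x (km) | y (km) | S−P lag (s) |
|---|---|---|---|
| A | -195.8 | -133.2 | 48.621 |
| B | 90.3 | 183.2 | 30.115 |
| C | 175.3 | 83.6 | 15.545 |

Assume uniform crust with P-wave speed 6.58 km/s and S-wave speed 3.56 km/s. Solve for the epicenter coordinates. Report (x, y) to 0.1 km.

Distance from S−P lag: d = Δt · v_P v_S / (v_P − v_S) = Δt · (6.58·3.56)/(6.58−3.56) ≈ 7.7566·Δt.
So d_A = 377.13, d_B = 233.59, d_C = 120.58 km.
Circle about each station: (x + 195.8)² + (y + 133.2)² = 377.13²; (x − 90.3)² + (y − 183.2)² = 233.59²; (x − 175.3)² + (y − 83.6)² = 120.58².
Subtracting pairs of circle equations eliminates x²+y² and gives linear equations (the radical axes):
572.2 x + 632.8 y = 73299.20
742.2 x + 433.6 y = 109326.67
Solving the 2×2 system: x ≈ 168.8, y ≈ -36.8 km.
Check against A (with the unrounded x, y): √((x + 195.8)²+(y + 133.2)²) = 377.13 ≈ 377.13 km. ✓

(168.8, -36.8)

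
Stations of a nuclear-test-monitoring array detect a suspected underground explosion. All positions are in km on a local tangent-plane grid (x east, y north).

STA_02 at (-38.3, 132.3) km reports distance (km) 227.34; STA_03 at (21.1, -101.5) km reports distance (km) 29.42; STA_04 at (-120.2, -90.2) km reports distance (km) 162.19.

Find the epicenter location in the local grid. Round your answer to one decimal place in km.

Circle about each station: (x + 38.3)² + (y − 132.3)² = 227.34²; (x − 21.1)² + (y + 101.5)² = 29.42²; (x + 120.2)² + (y + 90.2)² = 162.19².
Subtracting the STA_02 equation from the STA_03 and STA_04 equations removes the quadratic terms:
118.8 x − 467.6 y = 42595.22
-163.8 x − 445.0 y = 28991.78
Solving the 2×2 system: x ≈ 41.7, y ≈ -80.5 km.

(41.7, -80.5)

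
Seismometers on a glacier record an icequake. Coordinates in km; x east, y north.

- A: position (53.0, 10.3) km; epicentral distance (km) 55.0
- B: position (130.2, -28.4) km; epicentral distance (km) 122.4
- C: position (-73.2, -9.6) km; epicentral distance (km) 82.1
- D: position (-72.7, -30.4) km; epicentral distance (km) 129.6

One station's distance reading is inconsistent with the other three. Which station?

D

Solve using three stations at a time. Using A, B, C (subtract circle equations pairwise → linear system) gives (x, y) ≈ (8.0, -21.3).
Distances from that point to each station vs reported:
  A: calculated 54.9 vs reported 55.0 → residual 0.1 km
  B: calculated 122.4 vs reported 122.4 → residual 0.0 km
  C: calculated 82.1 vs reported 82.1 → residual 0.0 km
  D: calculated 81.2 vs reported 129.6 → residual 48.4 km
A, B, C are mutually consistent (residuals ≈ 0); D is off by 48.4 km.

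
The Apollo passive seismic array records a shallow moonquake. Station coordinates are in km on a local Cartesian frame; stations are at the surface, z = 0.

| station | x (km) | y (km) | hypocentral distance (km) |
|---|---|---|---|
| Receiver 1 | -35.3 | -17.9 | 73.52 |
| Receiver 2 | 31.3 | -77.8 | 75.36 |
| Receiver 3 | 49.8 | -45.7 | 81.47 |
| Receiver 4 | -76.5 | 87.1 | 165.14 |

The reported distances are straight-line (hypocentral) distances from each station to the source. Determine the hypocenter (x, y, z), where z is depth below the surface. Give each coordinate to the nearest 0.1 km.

Each station gives a sphere (x−x_i)² + (y−y_i)² + z² = d_i² (stations at z=0).
Subtracting the Receiver 1 sphere from Receiver 2 and Receiver 3: z² cancels, leaving linear equations in x and y:
133.2 x − 119.8 y = 5192.09
170.2 x − 55.6 y = 1769.86
Solving: x ≈ -5.903, y ≈ -49.903 km (keep extra digits for the depth step; rounded: -5.9, -49.9).
Then from the Receiver 1 sphere: z² = 73.52² − (x + 35.3)² − (y + 17.9)² with x = -5.903, y = -49.903, so z ≈ 59.303 ≈ 59.3 km.

x ≈ -5.9 km, y ≈ -49.9 km, depth ≈ 59.3 km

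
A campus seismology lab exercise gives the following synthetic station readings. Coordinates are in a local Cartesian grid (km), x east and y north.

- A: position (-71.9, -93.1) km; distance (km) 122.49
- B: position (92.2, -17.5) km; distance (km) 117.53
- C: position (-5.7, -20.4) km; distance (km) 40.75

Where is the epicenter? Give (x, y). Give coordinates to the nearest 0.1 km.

Circle about each station: (x + 71.9)² + (y + 93.1)² = 122.49²; (x − 92.2)² + (y + 17.5)² = 117.53²; (x + 5.7)² + (y + 20.4)² = 40.75².
Subtracting pairs of circle equations eliminates x²+y² and gives linear equations (the radical axes):
328.2 x + 151.2 y = -3839.63
132.4 x + 145.4 y = -45.33
Solving the 2×2 system: x ≈ -19.9, y ≈ 17.8 km.

x ≈ -19.9 km, y ≈ 17.8 km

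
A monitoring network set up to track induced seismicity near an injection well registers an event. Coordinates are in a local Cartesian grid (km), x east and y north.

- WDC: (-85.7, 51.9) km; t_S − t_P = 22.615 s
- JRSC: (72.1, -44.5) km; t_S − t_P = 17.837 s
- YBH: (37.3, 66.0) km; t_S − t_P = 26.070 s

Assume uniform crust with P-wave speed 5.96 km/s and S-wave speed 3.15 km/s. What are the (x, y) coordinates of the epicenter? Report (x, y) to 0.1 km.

x ≈ -37.5 km, y ≈ -91.3 km

Distance from S−P lag: d = Δt · v_P v_S / (v_P − v_S) = Δt · (5.96·3.15)/(5.96−3.15) ≈ 6.6811·Δt.
So d_WDC = 151.09, d_JRSC = 119.17, d_YBH = 174.18 km.
Circle about each station: (x + 85.7)² + (y − 51.9)² = 151.09²; (x − 72.1)² + (y + 44.5)² = 119.17²; (x − 37.3)² + (y − 66.0)² = 174.18².
Subtracting the WDC equation from the JRSC and YBH equations removes the quadratic terms:
315.6 x − 192.8 y = 5767.26
246.0 x + 28.2 y = -11801.29
Solving the 2×2 system: x ≈ -37.5, y ≈ -91.3 km.
Check against WDC (with the unrounded x, y): √((x + 85.7)²+(y − 51.9)²) = 151.10 ≈ 151.09 km. ✓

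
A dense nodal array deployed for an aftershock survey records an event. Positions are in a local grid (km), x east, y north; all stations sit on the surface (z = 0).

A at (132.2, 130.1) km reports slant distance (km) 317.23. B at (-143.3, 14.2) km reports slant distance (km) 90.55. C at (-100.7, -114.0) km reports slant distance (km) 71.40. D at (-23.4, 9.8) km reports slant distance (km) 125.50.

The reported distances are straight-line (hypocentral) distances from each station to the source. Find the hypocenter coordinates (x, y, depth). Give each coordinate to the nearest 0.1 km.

x ≈ -117.5 km, y ≈ -60.5 km, depth ≈ 44.2 km

Each station gives a sphere (x−x_i)² + (y−y_i)² + z² = d_i² (stations at z=0).
Subtracting the A sphere from B and C: z² cancels, leaving linear equations in x and y:
-551.0 x − 231.8 y = 78769.25
-465.8 x − 488.2 y = 84270.55
Solving: x ≈ -117.504, y ≈ -60.502 km (keep extra digits for the depth step; rounded: -117.5, -60.5).
Then from the A sphere: z² = 317.23² − (x − 132.2)² − (y − 130.1)² with x = -117.504, y = -60.502, so z ≈ 44.200 ≈ 44.2 km.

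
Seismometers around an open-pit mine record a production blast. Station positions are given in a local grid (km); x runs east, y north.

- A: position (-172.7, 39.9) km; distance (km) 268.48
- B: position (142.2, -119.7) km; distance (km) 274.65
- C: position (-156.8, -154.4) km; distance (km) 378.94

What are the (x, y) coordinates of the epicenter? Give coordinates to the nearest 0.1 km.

x ≈ 73.8 km, y ≈ 146.3 km

Circle about each station: (x + 172.7)² + (y − 39.9)² = 268.48²; (x − 142.2)² + (y + 119.7)² = 274.65²; (x + 156.8)² + (y + 154.4)² = 378.94².
Subtracting pairs of circle equations eliminates x²+y² and gives linear equations (the radical axes):
629.8 x − 319.2 y = -219.48
31.8 x − 388.6 y = -54505.71
Solving the 2×2 system: x ≈ 73.8, y ≈ 146.3 km.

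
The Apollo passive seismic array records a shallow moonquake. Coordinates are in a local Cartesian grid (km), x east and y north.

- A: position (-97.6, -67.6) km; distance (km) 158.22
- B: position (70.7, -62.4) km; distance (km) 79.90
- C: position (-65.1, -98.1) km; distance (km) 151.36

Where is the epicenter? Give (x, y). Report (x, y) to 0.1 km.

39.6 km east, 11.2 km north

Circle about each station: (x + 97.6)² + (y + 67.6)² = 158.22²; (x − 70.7)² + (y + 62.4)² = 79.90²; (x + 65.1)² + (y + 98.1)² = 151.36².
Subtracting the A equation from the B and C equations removes the quadratic terms:
336.6 x + 10.4 y = 13446.29
65.0 x − 61.0 y = 1889.82
Solving the 2×2 system: x ≈ 39.6, y ≈ 11.2 km.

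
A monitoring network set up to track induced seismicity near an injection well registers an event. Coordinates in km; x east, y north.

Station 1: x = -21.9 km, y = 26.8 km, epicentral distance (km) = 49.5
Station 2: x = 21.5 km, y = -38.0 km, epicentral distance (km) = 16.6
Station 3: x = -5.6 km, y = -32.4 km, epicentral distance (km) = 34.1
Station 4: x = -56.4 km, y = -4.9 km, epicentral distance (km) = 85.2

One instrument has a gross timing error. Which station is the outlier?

Solve using three stations at a time. Using Station 2, Station 3, Station 4 (subtract circle equations pairwise → linear system) gives (x, y) ≈ (27.0, -22.4).
Distances from that point to each station vs reported:
  Station 1: calculated 69.4 vs reported 49.5 → residual 19.9 km
  Station 2: calculated 16.5 vs reported 16.6 → residual 0.1 km
  Station 3: calculated 34.1 vs reported 34.1 → residual 0.0 km
  Station 4: calculated 85.2 vs reported 85.2 → residual 0.0 km
Station 2, Station 3, Station 4 are mutually consistent (residuals ≈ 0); Station 1 is off by 19.9 km.

Station 1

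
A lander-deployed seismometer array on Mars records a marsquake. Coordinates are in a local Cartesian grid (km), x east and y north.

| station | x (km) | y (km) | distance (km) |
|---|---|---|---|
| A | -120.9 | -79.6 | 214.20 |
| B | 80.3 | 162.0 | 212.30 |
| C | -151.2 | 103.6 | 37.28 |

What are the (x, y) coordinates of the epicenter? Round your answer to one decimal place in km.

Circle about each station: (x + 120.9)² + (y + 79.6)² = 214.20²; (x − 80.3)² + (y − 162.0)² = 212.30²; (x + 151.2)² + (y − 103.6)² = 37.28².
Subtracting pairs of circle equations eliminates x²+y² and gives linear equations (the radical axes):
402.4 x + 483.2 y = 12549.47
-60.6 x + 366.4 y = 57133.27
Solving the 2×2 system: x ≈ -130.2, y ≈ 134.4 km.
Check against A (with the unrounded x, y): √((x + 120.9)²+(y + 79.6)²) = 214.20 ≈ 214.20 km. ✓

(-130.2, 134.4)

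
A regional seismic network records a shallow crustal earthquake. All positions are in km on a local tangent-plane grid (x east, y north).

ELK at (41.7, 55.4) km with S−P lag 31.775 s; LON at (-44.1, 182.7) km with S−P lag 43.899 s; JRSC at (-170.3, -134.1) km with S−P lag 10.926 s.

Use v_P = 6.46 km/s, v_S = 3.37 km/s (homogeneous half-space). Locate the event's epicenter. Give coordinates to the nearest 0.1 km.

-94.2 km east, -122.5 km north

Distance from S−P lag: d = Δt · v_P v_S / (v_P − v_S) = Δt · (6.46·3.37)/(6.46−3.37) ≈ 7.0454·Δt.
So d_ELK = 223.87, d_LON = 309.28, d_JRSC = 76.98 km.
Circle about each station: (x − 41.7)² + (y − 55.4)² = 223.87²; (x + 44.1)² + (y − 182.7)² = 309.28²; (x + 170.3)² + (y + 134.1)² = 76.98².
Subtracting pairs of circle equations eliminates x²+y² and gives linear equations (the radical axes):
-171.6 x + 254.6 y = -15020.29
-424.0 x − 379.0 y = 86368.71
Solving the 2×2 system: x ≈ -94.2, y ≈ -122.5 km.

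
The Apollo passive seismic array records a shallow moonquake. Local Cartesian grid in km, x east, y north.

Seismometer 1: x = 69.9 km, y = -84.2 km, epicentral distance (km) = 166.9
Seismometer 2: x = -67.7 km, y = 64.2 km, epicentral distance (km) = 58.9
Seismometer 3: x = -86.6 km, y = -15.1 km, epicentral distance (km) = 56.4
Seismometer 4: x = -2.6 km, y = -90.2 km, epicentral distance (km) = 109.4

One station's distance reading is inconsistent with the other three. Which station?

Solve using three stations at a time. Using Seismometer 2, Seismometer 3, Seismometer 4 (subtract circle equations pairwise → linear system) gives (x, y) ≈ (-37.9, 13.4).
Distances from that point to each station vs reported:
  Seismometer 1: calculated 145.4 vs reported 166.9 → residual 21.5 km
  Seismometer 2: calculated 58.9 vs reported 58.9 → residual 0.0 km
  Seismometer 3: calculated 56.4 vs reported 56.4 → residual 0.0 km
  Seismometer 4: calculated 109.4 vs reported 109.4 → residual 0.0 km
Seismometer 2, Seismometer 3, Seismometer 4 are mutually consistent (residuals ≈ 0); Seismometer 1 is off by 21.5 km.

Seismometer 1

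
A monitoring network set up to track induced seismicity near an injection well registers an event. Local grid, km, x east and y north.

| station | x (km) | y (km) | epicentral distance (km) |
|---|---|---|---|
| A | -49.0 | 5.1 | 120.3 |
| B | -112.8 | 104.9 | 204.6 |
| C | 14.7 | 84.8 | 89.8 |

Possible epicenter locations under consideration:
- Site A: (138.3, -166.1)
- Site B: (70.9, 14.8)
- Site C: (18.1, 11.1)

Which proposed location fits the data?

For each candidate, compare |candidate − station| to the reported distance:
Site A: residuals A 133.5, B 164.8, C 189.9 → max 189.9 km
Site B: residuals A 0.0, B 0.0, C 0.0 → max 0.0 km
Site C: residuals A 52.9, B 43.6, C 16.0 → max 52.9 km
Only Site B has all residuals ≈ 0.

Site B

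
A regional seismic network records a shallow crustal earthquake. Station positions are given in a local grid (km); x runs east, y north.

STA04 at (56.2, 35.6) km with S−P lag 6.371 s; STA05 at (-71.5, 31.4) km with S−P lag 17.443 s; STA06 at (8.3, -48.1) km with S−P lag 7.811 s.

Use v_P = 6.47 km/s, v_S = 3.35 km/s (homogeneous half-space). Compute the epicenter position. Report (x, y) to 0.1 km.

Distance from S−P lag: d = Δt · v_P v_S / (v_P − v_S) = Δt · (6.47·3.35)/(6.47−3.35) ≈ 6.9470·Δt.
So d_STA04 = 44.26, d_STA05 = 121.18, d_STA06 = 54.26 km.
Circle about each station: (x − 56.2)² + (y − 35.6)² = 44.26²; (x + 71.5)² + (y − 31.4)² = 121.18²; (x − 8.3)² + (y + 48.1)² = 54.26².
Subtracting the STA04 equation from the STA05 and STA06 equations removes the quadratic terms:
-255.4 x − 8.4 y = -11053.23
-95.8 x − 167.4 y = -3028.50
Solving the 2×2 system: x ≈ 43.5, y ≈ -6.8 km.
Check against STA04 (with the unrounded x, y): √((x − 56.2)²+(y − 35.6)²) = 44.26 ≈ 44.26 km. ✓

43.5 km east, -6.8 km north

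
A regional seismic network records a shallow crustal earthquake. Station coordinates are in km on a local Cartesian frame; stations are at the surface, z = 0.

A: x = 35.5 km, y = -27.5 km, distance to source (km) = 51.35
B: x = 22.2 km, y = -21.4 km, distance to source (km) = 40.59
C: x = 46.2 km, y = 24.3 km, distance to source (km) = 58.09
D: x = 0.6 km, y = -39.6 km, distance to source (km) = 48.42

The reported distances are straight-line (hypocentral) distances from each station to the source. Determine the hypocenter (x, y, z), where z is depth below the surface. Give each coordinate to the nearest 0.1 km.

Each station gives a sphere (x−x_i)² + (y−y_i)² + z² = d_i² (stations at z=0).
Subtracting the A sphere from B and C: z² cancels, leaving linear equations in x and y:
-26.6 x + 12.2 y = -76.43
21.4 x + 103.6 y = -29.20
Solving: x ≈ 2.506, y ≈ -0.800 km (keep extra digits for the depth step; rounded: 2.5, -0.8).
Then from the A sphere: z² = 51.35² − (x − 35.5)² − (y + 27.5)² with x = 2.506, y = -0.800, so z ≈ 28.902 ≈ 28.9 km.
Check against D (with the unrounded solution): distance 48.42 ≈ 48.42 km. ✓

(2.5, -0.8, 28.9)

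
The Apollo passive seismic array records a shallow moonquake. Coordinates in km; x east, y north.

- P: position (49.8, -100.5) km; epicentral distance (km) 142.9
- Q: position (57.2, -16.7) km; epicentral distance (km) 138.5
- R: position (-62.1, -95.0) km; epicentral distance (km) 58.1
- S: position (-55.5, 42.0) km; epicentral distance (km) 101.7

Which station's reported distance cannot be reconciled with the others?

S

Solve using three stations at a time. Using P, Q, R (subtract circle equations pairwise → linear system) gives (x, y) ≈ (-79.4, -39.5).
Distances from that point to each station vs reported:
  P: calculated 142.9 vs reported 142.9 → residual 0.0 km
  Q: calculated 138.5 vs reported 138.5 → residual 0.0 km
  R: calculated 58.2 vs reported 58.1 → residual 0.1 km
  S: calculated 84.9 vs reported 101.7 → residual 16.8 km
P, Q, R are mutually consistent (residuals ≈ 0); S is off by 16.8 km.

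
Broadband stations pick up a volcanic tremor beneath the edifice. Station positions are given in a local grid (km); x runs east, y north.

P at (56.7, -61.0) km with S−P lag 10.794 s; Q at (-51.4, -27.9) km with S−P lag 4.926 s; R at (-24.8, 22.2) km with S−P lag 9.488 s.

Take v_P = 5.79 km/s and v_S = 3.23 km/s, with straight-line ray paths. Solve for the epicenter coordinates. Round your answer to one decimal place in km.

-20.9 km east, -47.0 km north

Distance from S−P lag: d = Δt · v_P v_S / (v_P − v_S) = Δt · (5.79·3.23)/(5.79−3.23) ≈ 7.3054·Δt.
So d_P = 78.85, d_Q = 35.99, d_R = 69.31 km.
Circle about each station: (x − 56.7)² + (y + 61.0)² = 78.85²; (x + 51.4)² + (y + 27.9)² = 35.99²; (x + 24.8)² + (y − 22.2)² = 69.31².
Subtracting the P equation from the Q and R equations removes the quadratic terms:
-216.2 x + 66.2 y = 1406.52
-163.0 x + 166.4 y = -4414.56
Solving the 2×2 system: x ≈ -20.9, y ≈ -47.0 km.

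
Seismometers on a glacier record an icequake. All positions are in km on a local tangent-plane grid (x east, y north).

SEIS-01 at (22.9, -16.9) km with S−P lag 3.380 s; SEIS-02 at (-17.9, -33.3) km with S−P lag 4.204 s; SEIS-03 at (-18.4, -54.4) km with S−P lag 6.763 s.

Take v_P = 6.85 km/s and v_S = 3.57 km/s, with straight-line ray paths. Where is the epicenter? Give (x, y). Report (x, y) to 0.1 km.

(-0.4, -7.3)

Distance from S−P lag: d = Δt · v_P v_S / (v_P − v_S) = Δt · (6.85·3.57)/(6.85−3.57) ≈ 7.4556·Δt.
So d_SEIS-01 = 25.20, d_SEIS-02 = 31.34, d_SEIS-03 = 50.42 km.
Circle about each station: (x − 22.9)² + (y + 16.9)² = 25.20²; (x + 17.9)² + (y + 33.3)² = 31.34²; (x + 18.4)² + (y + 54.4)² = 50.42².
Subtracting pairs of circle equations eliminates x²+y² and gives linear equations (the radical axes):
-81.6 x − 32.8 y = 272.12
-82.6 x − 75.0 y = 580.76
Solving the 2×2 system: x ≈ -0.4, y ≈ -7.3 km.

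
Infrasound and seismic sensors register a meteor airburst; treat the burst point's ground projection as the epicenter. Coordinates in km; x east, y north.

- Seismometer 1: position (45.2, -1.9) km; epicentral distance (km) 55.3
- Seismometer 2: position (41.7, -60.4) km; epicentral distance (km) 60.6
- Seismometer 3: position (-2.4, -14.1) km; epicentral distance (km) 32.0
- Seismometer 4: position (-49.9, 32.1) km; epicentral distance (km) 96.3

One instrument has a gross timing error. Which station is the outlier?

Solve using three stations at a time. Using Seismometer 1, Seismometer 3, Seismometer 4 (subtract circle equations pairwise → linear system) gives (x, y) ≈ (9.2, -43.9).
Distances from that point to each station vs reported:
  Seismometer 1: calculated 55.3 vs reported 55.3 → residual 0.0 km
  Seismometer 2: calculated 36.4 vs reported 60.6 → residual 24.2 km
  Seismometer 3: calculated 32.0 vs reported 32.0 → residual 0.0 km
  Seismometer 4: calculated 96.3 vs reported 96.3 → residual 0.0 km
Seismometer 1, Seismometer 3, Seismometer 4 are mutually consistent (residuals ≈ 0); Seismometer 2 is off by 24.2 km.

Seismometer 2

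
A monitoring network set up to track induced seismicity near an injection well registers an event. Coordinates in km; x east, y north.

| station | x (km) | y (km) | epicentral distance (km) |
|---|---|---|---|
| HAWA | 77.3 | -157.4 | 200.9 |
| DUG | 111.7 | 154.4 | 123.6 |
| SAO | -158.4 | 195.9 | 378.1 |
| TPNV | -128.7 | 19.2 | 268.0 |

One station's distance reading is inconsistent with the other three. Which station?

SAO

Solve using three stations at a time. Using HAWA, DUG, TPNV (subtract circle equations pairwise → linear system) gives (x, y) ≈ (138.9, 33.8).
Distances from that point to each station vs reported:
  HAWA: calculated 200.9 vs reported 200.9 → residual 0.0 km
  DUG: calculated 123.6 vs reported 123.6 → residual 0.0 km
  SAO: calculated 338.6 vs reported 378.1 → residual 39.5 km
  TPNV: calculated 268.0 vs reported 268.0 → residual 0.0 km
HAWA, DUG, TPNV are mutually consistent (residuals ≈ 0); SAO is off by 39.5 km.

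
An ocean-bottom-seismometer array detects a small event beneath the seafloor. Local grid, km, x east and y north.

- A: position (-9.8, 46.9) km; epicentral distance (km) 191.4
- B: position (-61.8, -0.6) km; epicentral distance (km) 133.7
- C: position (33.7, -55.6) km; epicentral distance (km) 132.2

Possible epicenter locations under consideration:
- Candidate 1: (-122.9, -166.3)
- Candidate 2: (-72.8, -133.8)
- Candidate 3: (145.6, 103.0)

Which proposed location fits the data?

Candidate 2

For each candidate, compare |candidate − station| to the reported distance:
Candidate 1: residuals A 49.9, B 42.9, C 59.6 → max 59.6 km
Candidate 2: residuals A 0.0, B 0.0, C 0.1 → max 0.1 km
Candidate 3: residuals A 26.2, B 98.1, C 61.9 → max 98.1 km
Only Candidate 2 has all residuals ≈ 0.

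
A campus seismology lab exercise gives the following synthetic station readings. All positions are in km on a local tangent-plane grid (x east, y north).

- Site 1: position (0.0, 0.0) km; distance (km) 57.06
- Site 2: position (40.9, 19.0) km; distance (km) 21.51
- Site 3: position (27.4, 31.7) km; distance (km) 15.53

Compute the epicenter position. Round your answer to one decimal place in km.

(40.2, 40.5)

Circle about each station: x² + y² = 57.06²; (x − 40.9)² + (y − 19.0)² = 21.51²; (x − 27.4)² + (y − 31.7)² = 15.53².
Subtracting the Site 1 equation from the Site 2 and Site 3 equations removes the quadratic terms:
81.8 x + 38.0 y = 4826.97
54.8 x + 63.4 y = 4770.31
Solving the 2×2 system: x ≈ 40.2, y ≈ 40.5 km.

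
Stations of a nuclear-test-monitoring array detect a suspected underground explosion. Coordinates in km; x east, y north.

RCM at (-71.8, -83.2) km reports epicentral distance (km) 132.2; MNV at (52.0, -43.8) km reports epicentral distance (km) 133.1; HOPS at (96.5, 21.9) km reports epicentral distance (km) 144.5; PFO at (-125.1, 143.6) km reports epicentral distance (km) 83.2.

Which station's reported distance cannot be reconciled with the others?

Solve using three stations at a time. Using RCM, MNV, HOPS (subtract circle equations pairwise → linear system) gives (x, y) ≈ (-45.8, 46.3).
Distances from that point to each station vs reported:
  RCM: calculated 132.1 vs reported 132.2 → residual 0.1 km
  MNV: calculated 133.0 vs reported 133.1 → residual 0.1 km
  HOPS: calculated 144.4 vs reported 144.5 → residual 0.1 km
  PFO: calculated 125.5 vs reported 83.2 → residual 42.3 km
RCM, MNV, HOPS are mutually consistent (residuals ≈ 0); PFO is off by 42.3 km.

PFO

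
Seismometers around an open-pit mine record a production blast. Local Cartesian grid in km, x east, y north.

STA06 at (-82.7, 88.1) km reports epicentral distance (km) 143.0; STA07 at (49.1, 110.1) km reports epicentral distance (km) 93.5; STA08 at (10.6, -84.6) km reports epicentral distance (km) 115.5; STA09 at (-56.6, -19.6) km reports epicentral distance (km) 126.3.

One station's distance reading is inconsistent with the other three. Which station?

Solve using three stations at a time. Using STA07, STA08, STA09 (subtract circle equations pairwise → linear system) gives (x, y) ≈ (64.0, 17.8).
Distances from that point to each station vs reported:
  STA06: calculated 162.7 vs reported 143.0 → residual 19.7 km
  STA07: calculated 93.5 vs reported 93.5 → residual 0.0 km
  STA08: calculated 115.5 vs reported 115.5 → residual 0.0 km
  STA09: calculated 126.3 vs reported 126.3 → residual 0.0 km
STA07, STA08, STA09 are mutually consistent (residuals ≈ 0); STA06 is off by 19.7 km.

STA06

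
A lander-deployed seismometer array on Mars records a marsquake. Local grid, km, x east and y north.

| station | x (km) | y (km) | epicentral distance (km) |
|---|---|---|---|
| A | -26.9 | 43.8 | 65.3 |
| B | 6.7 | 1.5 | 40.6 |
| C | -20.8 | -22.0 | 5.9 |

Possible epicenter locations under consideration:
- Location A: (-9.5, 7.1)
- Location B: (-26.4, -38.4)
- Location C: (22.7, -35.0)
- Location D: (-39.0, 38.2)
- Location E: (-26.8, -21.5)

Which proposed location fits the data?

Location E

For each candidate, compare |candidate − station| to the reported distance:
Location A: residuals A 24.7, B 23.5, C 25.3 → max 25.3 km
Location B: residuals A 16.9, B 11.2, C 11.4 → max 16.9 km
Location C: residuals A 27.8, B 0.7, C 39.5 → max 39.5 km
Location D: residuals A 52.0, B 18.0, C 57.0 → max 57.0 km
Location E: residuals A 0.0, B 0.0, C 0.1 → max 0.1 km
Only Location E has all residuals ≈ 0.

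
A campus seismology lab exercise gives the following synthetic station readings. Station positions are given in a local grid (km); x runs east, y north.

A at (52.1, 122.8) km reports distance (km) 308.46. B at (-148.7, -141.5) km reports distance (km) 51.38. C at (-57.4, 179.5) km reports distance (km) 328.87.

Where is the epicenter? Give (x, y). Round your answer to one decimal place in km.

Circle about each station: (x − 52.1)² + (y − 122.8)² = 308.46²; (x + 148.7)² + (y + 141.5)² = 51.38²; (x + 57.4)² + (y − 179.5)² = 328.87².
Subtracting the A equation from the B and C equations removes the quadratic terms:
-401.6 x − 528.6 y = 116847.36
-219.0 x + 113.4 y = 4712.85
Solving the 2×2 system: x ≈ -97.6, y ≈ -146.9 km.

(-97.6, -146.9)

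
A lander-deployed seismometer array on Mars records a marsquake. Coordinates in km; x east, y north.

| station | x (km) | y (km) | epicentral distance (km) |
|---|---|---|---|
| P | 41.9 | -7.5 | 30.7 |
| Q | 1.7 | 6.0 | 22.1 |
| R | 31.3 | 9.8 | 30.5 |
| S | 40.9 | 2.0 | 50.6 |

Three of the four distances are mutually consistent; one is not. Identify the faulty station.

S

Solve using three stations at a time. Using P, Q, R (subtract circle equations pairwise → linear system) gives (x, y) ≈ (11.8, -13.7).
Distances from that point to each station vs reported:
  P: calculated 30.7 vs reported 30.7 → residual 0.0 km
  Q: calculated 22.1 vs reported 22.1 → residual 0.0 km
  R: calculated 30.5 vs reported 30.5 → residual 0.0 km
  S: calculated 33.1 vs reported 50.6 → residual 17.5 km
P, Q, R are mutually consistent (residuals ≈ 0); S is off by 17.5 km.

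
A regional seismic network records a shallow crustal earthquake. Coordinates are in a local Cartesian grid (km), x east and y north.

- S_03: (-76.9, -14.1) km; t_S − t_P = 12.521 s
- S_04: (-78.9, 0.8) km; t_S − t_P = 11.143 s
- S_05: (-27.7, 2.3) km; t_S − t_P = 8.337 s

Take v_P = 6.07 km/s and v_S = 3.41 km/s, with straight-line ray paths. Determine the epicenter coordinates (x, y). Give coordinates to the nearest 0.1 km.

x ≈ -22.9 km, y ≈ 67.0 km

Distance from S−P lag: d = Δt · v_P v_S / (v_P − v_S) = Δt · (6.07·3.41)/(6.07−3.41) ≈ 7.7815·Δt.
So d_S_03 = 97.43, d_S_04 = 86.71, d_S_05 = 64.87 km.
Circle about each station: (x + 76.9)² + (y + 14.1)² = 97.43²; (x + 78.9)² + (y − 0.8)² = 86.71²; (x + 27.7)² + (y − 2.3)² = 64.87².
Subtracting the S_03 equation from the S_04 and S_05 equations removes the quadratic terms:
-4.0 x + 29.8 y = 2087.41
98.4 x + 32.8 y = -55.35
Solving the 2×2 system: x ≈ -22.9, y ≈ 67.0 km.
Check against S_03 (with the unrounded x, y): √((x + 76.9)²+(y + 14.1)²) = 97.42 ≈ 97.43 km. ✓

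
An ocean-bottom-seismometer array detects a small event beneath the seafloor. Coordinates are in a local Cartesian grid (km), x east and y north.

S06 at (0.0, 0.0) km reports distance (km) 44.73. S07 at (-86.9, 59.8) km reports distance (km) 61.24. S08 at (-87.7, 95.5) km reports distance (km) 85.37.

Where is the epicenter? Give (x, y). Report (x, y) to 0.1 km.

x ≈ -33.8 km, y ≈ 29.3 km

Circle about each station: x² + y² = 44.73²; (x + 86.9)² + (y − 59.8)² = 61.24²; (x + 87.7)² + (y − 95.5)² = 85.37².
Subtracting pairs of circle equations eliminates x²+y² and gives linear equations (the radical axes):
-173.8 x + 119.6 y = 9378.09
-175.4 x + 191.0 y = 11524.28
Solving the 2×2 system: x ≈ -33.8, y ≈ 29.3 km.
Check against S06 (with the unrounded x, y): √(x²+y²) = 44.73 ≈ 44.73 km. ✓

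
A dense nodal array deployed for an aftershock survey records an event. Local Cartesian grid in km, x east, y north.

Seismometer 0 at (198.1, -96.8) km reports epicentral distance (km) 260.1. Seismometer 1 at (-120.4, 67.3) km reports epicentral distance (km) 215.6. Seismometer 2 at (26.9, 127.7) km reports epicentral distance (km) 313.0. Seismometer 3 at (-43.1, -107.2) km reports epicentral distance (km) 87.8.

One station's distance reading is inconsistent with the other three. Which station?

Solve using three stations at a time. Using Seismometer 1, Seismometer 2, Seismometer 3 (subtract circle equations pairwise → linear system) gives (x, y) ≈ (-120.7, -148.3).
Distances from that point to each station vs reported:
  Seismometer 0: calculated 323.0 vs reported 260.1 → residual 62.9 km
  Seismometer 1: calculated 215.6 vs reported 215.6 → residual 0.0 km
  Seismometer 2: calculated 313.0 vs reported 313.0 → residual 0.0 km
  Seismometer 3: calculated 87.8 vs reported 87.8 → residual 0.0 km
Seismometer 1, Seismometer 2, Seismometer 3 are mutually consistent (residuals ≈ 0); Seismometer 0 is off by 62.9 km.

Seismometer 0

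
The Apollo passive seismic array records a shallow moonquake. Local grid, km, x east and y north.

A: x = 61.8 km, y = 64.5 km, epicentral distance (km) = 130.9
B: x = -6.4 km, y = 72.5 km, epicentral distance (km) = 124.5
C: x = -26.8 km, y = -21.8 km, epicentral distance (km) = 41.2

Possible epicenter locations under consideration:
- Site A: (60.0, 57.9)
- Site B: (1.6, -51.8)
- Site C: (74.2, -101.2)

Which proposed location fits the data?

Site B

For each candidate, compare |candidate − station| to the reported distance:
Site A: residuals A 124.1, B 56.5, C 76.6 → max 124.1 km
Site B: residuals A 0.1, B 0.1, C 0.1 → max 0.1 km
Site C: residuals A 35.3, B 67.0, C 87.3 → max 87.3 km
Only Site B has all residuals ≈ 0.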